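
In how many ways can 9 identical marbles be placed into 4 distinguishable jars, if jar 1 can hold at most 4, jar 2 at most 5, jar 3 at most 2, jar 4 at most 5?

Without the upper bounds there are C(12,3) = 220 ways to split 9 among 4 jars.
Subtract solutions that violate a single cap (substitute x_i' = x_i − (cap_i+1)): x_1 ≥ 5 gives C(7,3) = 35; x_2 ≥ 6 gives C(6,3) = 20; x_3 ≥ 3 gives C(9,3) = 84; x_4 ≥ 6 gives C(6,3) = 20. Together 159.
Add back pairs where two caps are both exceeded: 0 + 4 + 0 + 1 + 0 + 1 = 6.
By inclusion–exclusion the count is 220 − 159 + 6 = 67.

67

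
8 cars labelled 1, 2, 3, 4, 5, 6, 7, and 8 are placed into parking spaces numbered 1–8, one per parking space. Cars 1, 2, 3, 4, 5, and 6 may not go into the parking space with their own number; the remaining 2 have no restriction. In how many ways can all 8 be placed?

Let Aᵢ (for 1 ≤ i ≤ 6) be the placements that put car i in its forbidden parking space. Any j of these fix j positions, leaving (8−j)! ways to fill the rest, and there are C(6,j) ways to pick which j.
By inclusion–exclusion, the number of valid placements is Σ_{j=0}^{6} (−1)^j C(6,j)·(8−j)!.
Computing: 40320 − 30240 + 10800 − 2400 + 360 − 36 + 2 = 18806.

18806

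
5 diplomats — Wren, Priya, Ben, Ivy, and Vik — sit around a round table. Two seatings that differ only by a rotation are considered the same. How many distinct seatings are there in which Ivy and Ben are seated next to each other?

12

Treat {Ivy, Ben} as one unit (2 internal orders) and seat the resulting 4 units around the table: (3)! circular arrangements.
So 2 × (3)! = 2 × 6 = 12.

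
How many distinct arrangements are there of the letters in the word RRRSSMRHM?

3780

RRRSSMRHM has 9 letters with M appearing twice, R appearing 4 times, and S appearing twice.
So there are 9! / (4!·2!·2!) = 3780 distinguishable arrangements.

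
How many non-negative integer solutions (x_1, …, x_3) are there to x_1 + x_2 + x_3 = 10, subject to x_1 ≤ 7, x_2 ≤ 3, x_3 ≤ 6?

22

Without the upper bounds there are C(12,2) = 66 ways to split 10 among 3 variables.
Subtract solutions that violate a single cap (substitute x_i' = x_i − (cap_i+1)): x_1 ≥ 8 gives C(4,2) = 6; x_2 ≥ 4 gives C(8,2) = 28; x_3 ≥ 7 gives C(5,2) = 10. Together 44.
No two caps can be exceeded simultaneously, so the pair terms are all 0.
By inclusion–exclusion the count is 66 − 44 + 0 = 22.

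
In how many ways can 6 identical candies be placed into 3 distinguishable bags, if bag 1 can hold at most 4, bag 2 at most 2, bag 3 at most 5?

14

By stars and bars, unrestricted non-negative solutions to x_1+…+x_3 = 6 number C(6+2,2) = 28.
Subtract solutions that violate a single cap (substitute x_i' = x_i − (cap_i+1)): x_1 ≥ 5 gives C(3,2) = 3; x_2 ≥ 3 gives C(5,2) = 10; x_3 ≥ 6 gives C(2,2) = 1. Together 14.
No two caps can be exceeded simultaneously, so the pair terms are all 0.
By inclusion–exclusion the count is 28 − 14 + 0 = 14.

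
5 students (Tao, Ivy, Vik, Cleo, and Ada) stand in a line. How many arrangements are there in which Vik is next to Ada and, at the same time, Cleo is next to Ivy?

24

Treat {Vik,Ada} as one block (2 orders) and {Cleo,Ivy} as another (2 orders).
That leaves 3 units to arrange: 2 × 2 × 3! = 4 × 6 = 24.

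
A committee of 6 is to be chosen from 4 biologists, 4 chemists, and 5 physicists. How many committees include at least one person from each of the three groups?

1520

Unrestricted: C(13,6) = 1716 ways to pick any 6 of the 13.
Selections missing a whole group: no biologists → C(9,6) = 84; no chemists → C(9,6) = 84; no physicists → C(8,6) = 28.
Add back selections omitting two groups (i.e. drawn from a single group): C(4,6) + C(4,6) + C(5,6) = 0.
By inclusion–exclusion: 1716 − 196 + 0 = 1520.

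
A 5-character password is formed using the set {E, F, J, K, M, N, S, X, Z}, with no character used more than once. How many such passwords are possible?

15120

Choose and order 5 of the 9 symbols: the first character has 9 options, the next 8, and so on down to 5.
That product is 9 × 8 × 7 × 6 × 5 = 15120.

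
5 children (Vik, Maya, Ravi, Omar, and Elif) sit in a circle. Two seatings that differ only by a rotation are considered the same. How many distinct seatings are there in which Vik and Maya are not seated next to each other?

12

All circular seatings of 5 people number (4)! = 24.
Those with Vik next to Maya: fuse the pair into one unit and seat 4 units around a circle — 2·(3)! = 12.
Subtracting, 24 − 12 = 12.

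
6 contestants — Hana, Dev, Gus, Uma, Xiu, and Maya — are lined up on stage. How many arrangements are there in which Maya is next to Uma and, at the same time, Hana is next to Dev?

Treat {Maya,Uma} as one block (2 orders) and {Hana,Dev} as another (2 orders).
That leaves 4 units to arrange: 2 × 2 × 4! = 4 × 24 = 96.

96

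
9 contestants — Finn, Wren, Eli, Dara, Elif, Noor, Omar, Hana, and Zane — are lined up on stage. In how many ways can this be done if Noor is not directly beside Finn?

282240

Of the 9! = 362880 arrangements, those with Noor and Finn adjacent number 2 × 8! = 80640 (treat the pair as a block with 2 internal orders).
Complementary counting: 362880 − 80640 = 282240.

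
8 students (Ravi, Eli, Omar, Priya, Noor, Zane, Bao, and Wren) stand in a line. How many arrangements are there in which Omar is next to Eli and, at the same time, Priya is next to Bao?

2880

Treat {Omar,Eli} as one block (2 orders) and {Priya,Bao} as another (2 orders).
That leaves 6 units to arrange: 2 × 2 × 6! = 4 × 720 = 2880.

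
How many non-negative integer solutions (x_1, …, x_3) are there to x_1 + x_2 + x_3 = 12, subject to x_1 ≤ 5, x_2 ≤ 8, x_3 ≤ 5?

26

Without the upper bounds there are C(14,2) = 91 ways to split 12 among 3 variables.
Subtract solutions that violate a single cap (substitute x_i' = x_i − (cap_i+1)): x_1 ≥ 6 gives C(8,2) = 28; x_2 ≥ 9 gives C(5,2) = 10; x_3 ≥ 6 gives C(8,2) = 28. Together 66.
Add back pairs where two caps are both exceeded: 0 + 1 + 0 = 1.
By inclusion–exclusion the count is 91 − 66 + 1 = 26.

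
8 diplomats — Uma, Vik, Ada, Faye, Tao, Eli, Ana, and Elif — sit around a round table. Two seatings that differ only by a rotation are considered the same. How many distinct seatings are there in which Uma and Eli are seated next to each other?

Glue Uma and Eli into a block (2 internal orders). Seating 7 units around a circle gives (6)! arrangements.
So 2 × (6)! = 2 × 720 = 1440.

1440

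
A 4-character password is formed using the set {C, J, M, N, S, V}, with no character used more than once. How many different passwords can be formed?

With no repetition, fill the 4 characters in order: 6 choices, then 5, down to 3.
That product is 6 × 5 × 4 × 3 = 360.

360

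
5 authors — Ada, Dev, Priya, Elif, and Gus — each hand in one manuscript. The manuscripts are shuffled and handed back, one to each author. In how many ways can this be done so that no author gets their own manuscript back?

Count assignments avoiding every fixed point. For any j of the 5 authors fixed to their own manuscript, the other 5−j can be arranged in (5−j)! ways.
By inclusion–exclusion this is Σ_{j=0}^{5} (−1)^j C(5,j)·(5−j)!.
Computing: 120 − 120 + 60 − 20 + 5 − 1 = 44.

44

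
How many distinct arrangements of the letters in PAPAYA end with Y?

10

With the last slot taken by Y, it remains to arrange the other 5 letters (PAPAA).
Those 5 letters have A appearing 3 times and P appearing twice, giving (5)!/(3!·2!) = 10.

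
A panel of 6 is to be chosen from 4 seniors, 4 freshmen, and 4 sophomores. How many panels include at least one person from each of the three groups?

Unrestricted: C(12,6) = 924 ways to pick any 6 of the 12.
Selections missing a whole group: no seniors → C(8,6) = 28; no freshmen → C(8,6) = 28; no sophomores → C(8,6) = 28.
Add back selections omitting two groups (i.e. drawn from a single group): C(4,6) + C(4,6) + C(4,6) = 0.
By inclusion–exclusion: 924 − 84 + 0 = 840.

840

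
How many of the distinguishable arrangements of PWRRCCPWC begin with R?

1680

Fix R in the first position and arrange the remaining 8 letters.
Those 8 letters have C appearing 3 times, P appearing twice, and W appearing twice, giving (8)!/(3!·2!·2!) = 1680.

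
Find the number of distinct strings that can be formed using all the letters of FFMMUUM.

The 7 letters of FFMMUUM have repeats: F appearing twice, M appearing 3 times, and U appearing twice.
So there are 7! / (3!·2!·2!) = 210 distinguishable arrangements.

210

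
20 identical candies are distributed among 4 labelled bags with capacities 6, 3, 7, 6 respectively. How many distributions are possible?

10

Without the upper bounds there are C(23,3) = 1771 ways to split 20 among 4 bags.
Subtract solutions that violate a single cap (substitute x_i' = x_i − (cap_i+1)): x_1 ≥ 7 gives C(16,3) = 560; x_2 ≥ 4 gives C(19,3) = 969; x_3 ≥ 8 gives C(15,3) = 455; x_4 ≥ 7 gives C(16,3) = 560. Together 2544.
Add back pairs where two caps are both exceeded: 220 + 56 + 84 + 165 + 220 + 56 = 801.
Subtract triples: 4 + 10 + 0 + 4 = 18.
By inclusion–exclusion the count is 1771 − 2544 + 801 − 18 = 10.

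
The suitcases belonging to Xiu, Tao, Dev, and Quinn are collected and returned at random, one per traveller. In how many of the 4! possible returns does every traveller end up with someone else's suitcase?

Count assignments avoiding every fixed point. For any j of the 4 travellers fixed to their own suitcase, the other 4−j can be arranged in (4−j)! ways.
By inclusion–exclusion this is Σ_{j=0}^{4} (−1)^j C(4,j)·(4−j)!.
Computing: 24 − 24 + 12 − 4 + 1 = 9.

9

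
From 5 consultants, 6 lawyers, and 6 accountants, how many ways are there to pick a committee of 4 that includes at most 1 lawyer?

1320

Split by how many lawyers are chosen (0 through 1).
Sum: C(6,0)·C(11,4) + C(6,1)·C(11,3) = 330 + 990 = 1320.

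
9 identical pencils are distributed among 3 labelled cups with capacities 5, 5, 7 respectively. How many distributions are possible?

32

Without the upper bounds there are C(11,2) = 55 ways to split 9 among 3 cups.
Subtract solutions that violate a single cap (substitute x_i' = x_i − (cap_i+1)): x_1 ≥ 6 gives C(5,2) = 10; x_2 ≥ 6 gives C(5,2) = 10; x_3 ≥ 8 gives C(3,2) = 3. Together 23.
No two caps can be exceeded simultaneously, so the pair terms are all 0.
By inclusion–exclusion the count is 55 − 23 + 0 = 32.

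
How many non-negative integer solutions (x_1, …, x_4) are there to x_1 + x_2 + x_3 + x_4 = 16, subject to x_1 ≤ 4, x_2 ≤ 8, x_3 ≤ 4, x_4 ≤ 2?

10

Without the upper bounds there are C(19,3) = 969 ways to split 16 among 4 variables.
Subtract solutions that violate a single cap (substitute x_i' = x_i − (cap_i+1)): x_1 ≥ 5 gives C(14,3) = 364; x_2 ≥ 9 gives C(10,3) = 120; x_3 ≥ 5 gives C(14,3) = 364; x_4 ≥ 3 gives C(16,3) = 560. Together 1408.
Add back pairs where two caps are both exceeded: 10 + 84 + 165 + 10 + 35 + 165 = 469.
Subtract triples: 0 + 0 + 20 + 0 = 20.
By inclusion–exclusion the count is 969 − 1408 + 469 − 20 = 10.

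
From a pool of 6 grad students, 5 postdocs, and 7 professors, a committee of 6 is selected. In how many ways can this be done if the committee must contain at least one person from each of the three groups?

15470

Total 6-person selections from all 18: C(18,6) = 18564.
Selections missing a whole group: no grad students → C(12,6) = 924; no postdocs → C(13,6) = 1716; no professors → C(11,6) = 462.
Add back selections omitting two groups (i.e. drawn from a single group): C(6,6) + C(5,6) + C(7,6) = 8.
By inclusion–exclusion: 18564 − 3102 + 8 = 15470.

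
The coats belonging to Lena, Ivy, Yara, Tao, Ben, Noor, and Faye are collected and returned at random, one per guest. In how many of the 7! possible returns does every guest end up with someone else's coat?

1854

This is the derangement count D_7: permutations of 7 items with no fixed point.
By inclusion–exclusion this is Σ_{j=0}^{7} (−1)^j C(7,j)·(7−j)!.
Computing: 5040 − 5040 + 2520 − 840 + 210 − 42 + 7 − 1 = 1854.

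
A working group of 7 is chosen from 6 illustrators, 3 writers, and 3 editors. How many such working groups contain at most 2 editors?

Split by how many editors are chosen (0 through 2).
Sum: C(3,0)·C(9,7) + C(3,1)·C(9,6) + C(3,2)·C(9,5) = 36 + 252 + 378 = 666.

666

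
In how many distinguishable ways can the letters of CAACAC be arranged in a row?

20

Letter multiplicities in CAACAC: A×3, C×3.
The number of distinct arrangements is 6!/(3!·3!) = 720/36 = 20.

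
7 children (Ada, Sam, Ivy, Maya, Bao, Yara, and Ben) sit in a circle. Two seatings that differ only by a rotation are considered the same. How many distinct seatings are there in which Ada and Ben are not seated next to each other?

Without the restriction there are (6)! = 720 seatings.
Those with Ada next to Ben: fuse the pair into one unit and seat 6 units around a circle — 2·(5)! = 240.
Subtracting, 720 − 240 = 480.

480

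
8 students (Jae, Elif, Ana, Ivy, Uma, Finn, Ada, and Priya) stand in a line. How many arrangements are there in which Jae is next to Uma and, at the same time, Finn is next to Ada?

2880

Treat {Jae,Uma} as one block (2 orders) and {Finn,Ada} as another (2 orders).
That leaves 6 units to arrange: 2 × 2 × 6! = 4 × 720 = 2880.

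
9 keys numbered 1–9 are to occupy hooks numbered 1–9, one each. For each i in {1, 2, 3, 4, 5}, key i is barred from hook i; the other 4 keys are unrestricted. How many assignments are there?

Let Aᵢ (for 1 ≤ i ≤ 5) be the placements that put key i in its forbidden hook. Any j of these fix j positions, leaving (9−j)! ways to fill the rest, and there are C(5,j) ways to pick which j.
By inclusion–exclusion, the number of valid placements is Σ_{j=0}^{5} (−1)^j C(5,j)·(9−j)!.
Computing: 362880 − 201600 + 50400 − 7200 + 600 − 24 = 205056.

205056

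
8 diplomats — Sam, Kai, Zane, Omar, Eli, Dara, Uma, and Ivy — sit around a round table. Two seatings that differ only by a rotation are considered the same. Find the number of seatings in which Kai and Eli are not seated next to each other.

3600

All circular seatings of 8 people number (7)! = 5040.
Those with Kai next to Eli: fuse the pair into one unit and seat 7 units around a circle — 2·(6)! = 1440.
Subtracting, 5040 − 1440 = 3600.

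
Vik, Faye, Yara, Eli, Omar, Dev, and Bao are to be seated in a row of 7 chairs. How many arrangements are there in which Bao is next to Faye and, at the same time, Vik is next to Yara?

Treat {Bao,Faye} as one block (2 orders) and {Vik,Yara} as another (2 orders).
That leaves 5 units to arrange: 2 × 2 × 5! = 4 × 120 = 480.

480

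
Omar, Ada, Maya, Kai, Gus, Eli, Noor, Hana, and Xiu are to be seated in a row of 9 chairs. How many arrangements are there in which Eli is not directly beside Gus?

Of the 9! = 362880 arrangements, those with Eli and Gus adjacent number 2 × 8! = 80640 (treat the pair as a block with 2 internal orders).
Complementary counting: 362880 − 80640 = 282240.

282240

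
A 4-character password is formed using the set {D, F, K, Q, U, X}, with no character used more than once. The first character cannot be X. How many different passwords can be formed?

The first character has 6−1 = 5 choices (anything except X).
The remaining 3 characters are filled from the other 5 symbols without repetition: 5 × 4 × 3 = 60.
Total: 5 × 60 = 300.

300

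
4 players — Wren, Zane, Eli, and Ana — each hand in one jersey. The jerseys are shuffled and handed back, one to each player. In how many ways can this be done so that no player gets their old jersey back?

This is the derangement count D_4: permutations of 4 items with no fixed point.
By inclusion–exclusion this is Σ_{j=0}^{4} (−1)^j C(4,j)·(4−j)!.
Computing: 24 − 24 + 12 − 4 + 1 = 9.

9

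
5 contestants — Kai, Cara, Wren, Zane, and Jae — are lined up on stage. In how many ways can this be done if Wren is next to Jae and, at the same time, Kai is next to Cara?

Treat {Wren,Jae} as one block (2 orders) and {Kai,Cara} as another (2 orders).
That leaves 3 units to arrange: 2 × 2 × 3! = 4 × 6 = 24.

24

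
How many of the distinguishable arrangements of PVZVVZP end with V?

Fix V in the last position and arrange the remaining 6 letters.
Those 6 letters have P appearing twice, V appearing twice, and Z appearing twice, giving (6)!/(2!·2!·2!) = 90.

90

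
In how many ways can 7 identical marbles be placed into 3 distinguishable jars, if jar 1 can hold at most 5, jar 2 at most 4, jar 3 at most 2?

Ignoring the caps, the number of non-negative solutions to x_1+…+x_3 = 7 is C(9,2) = 36.
Subtract solutions that violate a single cap (substitute x_i' = x_i − (cap_i+1)): x_1 ≥ 6 gives C(3,2) = 3; x_2 ≥ 5 gives C(4,2) = 6; x_3 ≥ 3 gives C(6,2) = 15. Together 24.
No two caps can be exceeded simultaneously, so the pair terms are all 0.
By inclusion–exclusion the count is 36 − 24 + 0 = 12.

12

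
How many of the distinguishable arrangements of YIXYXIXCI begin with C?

With the first slot taken by C, it remains to arrange the other 8 letters (YIXYXIXI).
Those 8 letters have I appearing 3 times, X appearing 3 times, and Y appearing twice, giving (8)!/(3!·3!·2!) = 560.

560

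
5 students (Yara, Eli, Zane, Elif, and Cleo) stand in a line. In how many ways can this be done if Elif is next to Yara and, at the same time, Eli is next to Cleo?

Treat {Elif,Yara} as one block (2 orders) and {Eli,Cleo} as another (2 orders).
That leaves 3 units to arrange: 2 × 2 × 3! = 4 × 6 = 24.

24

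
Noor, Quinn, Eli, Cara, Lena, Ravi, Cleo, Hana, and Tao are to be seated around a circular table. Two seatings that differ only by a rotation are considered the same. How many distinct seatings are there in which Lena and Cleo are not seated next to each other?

30240

All circular seatings of 9 people number (8)! = 40320.
Those with Lena next to Cleo: fuse the pair into one unit and seat 8 units around a circle — 2·(7)! = 10080.
Subtracting, 40320 − 10080 = 30240.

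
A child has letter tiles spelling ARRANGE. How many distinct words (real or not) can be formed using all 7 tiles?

The 7 letters of ARRANGE have repeats: A appearing twice and R appearing twice.
Dividing 7! = 5040 by 2!·2! = 4 for the repeated letters gives 1260.

1260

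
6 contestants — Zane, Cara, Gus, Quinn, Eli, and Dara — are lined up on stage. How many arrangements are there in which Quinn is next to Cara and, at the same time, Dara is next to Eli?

Treat {Quinn,Cara} as one block (2 orders) and {Dara,Eli} as another (2 orders).
That leaves 4 units to arrange: 2 × 2 × 4! = 4 × 24 = 96.

96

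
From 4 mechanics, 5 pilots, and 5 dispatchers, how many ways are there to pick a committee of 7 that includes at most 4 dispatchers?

Split by how many dispatchers are chosen (0 through 4).
Sum: C(5,0)·C(9,7) + C(5,1)·C(9,6) + C(5,2)·C(9,5) + C(5,3)·C(9,4) + C(5,4)·C(9,3) = 36 + 420 + 1260 + 1260 + 420 = 3396.

3396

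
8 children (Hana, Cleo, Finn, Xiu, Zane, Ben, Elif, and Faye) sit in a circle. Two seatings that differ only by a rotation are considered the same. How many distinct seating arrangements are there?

Seat Hana anywhere (absorbing the rotational symmetry), then permute the other 7: (7)! = 5040.

5040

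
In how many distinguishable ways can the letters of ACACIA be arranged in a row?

ACACIA has 6 letters with A appearing 3 times and C appearing twice.
So there are 6! / (3!·2!) = 60 distinguishable arrangements.

60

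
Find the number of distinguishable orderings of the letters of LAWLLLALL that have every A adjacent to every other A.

56

Treat the 2 copies of A as a single block. The multiset to arrange is then {AA, L, L, L, L, L, L, W}, 8 items in all.
That gives (8)!/(6!) = 56 arrangements.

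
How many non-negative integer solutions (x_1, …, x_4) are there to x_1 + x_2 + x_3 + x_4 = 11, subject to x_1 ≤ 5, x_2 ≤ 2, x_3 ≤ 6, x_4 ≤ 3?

42

By stars and bars, unrestricted non-negative solutions to x_1+…+x_4 = 11 number C(11+3,3) = 364.
Subtract solutions that violate a single cap (substitute x_i' = x_i − (cap_i+1)): x_1 ≥ 6 gives C(8,3) = 56; x_2 ≥ 3 gives C(11,3) = 165; x_3 ≥ 7 gives C(7,3) = 35; x_4 ≥ 4 gives C(10,3) = 120. Together 376.
Add back pairs where two caps are both exceeded: 10 + 0 + 4 + 4 + 35 + 1 = 54.
By inclusion–exclusion the count is 364 − 376 + 54 = 42.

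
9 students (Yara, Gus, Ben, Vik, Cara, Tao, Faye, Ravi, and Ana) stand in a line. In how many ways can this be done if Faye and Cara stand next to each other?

80640

Glue Faye and Cara into one block (2 internal orders), leaving 8 units to arrange in a row.
So the count is 2·(8)! = 80640.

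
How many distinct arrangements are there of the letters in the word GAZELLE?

1260

Letter multiplicities in GAZELLE: A×1, E×2, G×1, L×2, Z×1.
Dividing 7! = 5040 by 2!·2! = 4 for the repeated letters gives 1260.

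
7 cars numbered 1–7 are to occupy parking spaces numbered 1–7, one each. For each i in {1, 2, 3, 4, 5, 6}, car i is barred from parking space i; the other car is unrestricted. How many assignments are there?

2119

Let Aᵢ (for 1 ≤ i ≤ 6) be the placements that put car i in its forbidden parking space. Any j of these fix j positions, leaving (7−j)! ways to fill the rest, and there are C(6,j) ways to pick which j.
By inclusion–exclusion, the number of valid placements is Σ_{j=0}^{6} (−1)^j C(6,j)·(7−j)!.
Computing: 5040 − 4320 + 1800 − 480 + 90 − 12 + 1 = 2119.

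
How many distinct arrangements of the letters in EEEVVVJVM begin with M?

280

With the first slot taken by M, it remains to arrange the other 8 letters (EEEVVVJV).
Those 8 letters have E appearing 3 times and V appearing 4 times, giving (8)!/(4!·3!) = 280.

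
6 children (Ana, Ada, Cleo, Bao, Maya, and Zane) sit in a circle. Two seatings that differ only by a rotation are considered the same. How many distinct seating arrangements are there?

120

Around a circle, 6 distinct people have 6!/6 = (5)! = 120 rotationally distinct seatings.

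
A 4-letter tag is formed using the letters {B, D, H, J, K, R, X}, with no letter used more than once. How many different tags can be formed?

This is a permutation of 4 out of 7: P(7,4) = 7!/3!.
7 × 6 × 5 × 4 = 840.

840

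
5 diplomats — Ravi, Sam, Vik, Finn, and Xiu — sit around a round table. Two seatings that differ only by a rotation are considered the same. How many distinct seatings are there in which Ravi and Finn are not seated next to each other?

All circular seatings of 5 people number (4)! = 24.
Those with Ravi next to Finn: fuse the pair into one unit and seat 4 units around a circle — 2·(3)! = 12.
Subtracting, 24 − 12 = 12.

12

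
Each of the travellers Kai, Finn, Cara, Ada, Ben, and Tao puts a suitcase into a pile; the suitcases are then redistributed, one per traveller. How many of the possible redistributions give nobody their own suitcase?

265

Count assignments avoiding every fixed point. For any j of the 6 travellers fixed to their own suitcase, the other 6−j can be arranged in (6−j)! ways.
By inclusion–exclusion this is Σ_{j=0}^{6} (−1)^j C(6,j)·(6−j)!.
Computing: 720 − 720 + 360 − 120 + 30 − 6 + 1 = 265.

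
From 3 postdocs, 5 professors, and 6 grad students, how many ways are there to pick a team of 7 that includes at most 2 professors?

1716

Split by how many professors are chosen (0 through 2).
Sum: C(5,0)·C(9,7) + C(5,1)·C(9,6) + C(5,2)·C(9,5) = 36 + 420 + 1260 = 1716.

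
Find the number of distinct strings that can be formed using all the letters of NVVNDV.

Letter multiplicities in NVVNDV: D×1, N×2, V×3.
Dividing 6! = 720 by 3!·2! = 12 for the repeated letters gives 60.

60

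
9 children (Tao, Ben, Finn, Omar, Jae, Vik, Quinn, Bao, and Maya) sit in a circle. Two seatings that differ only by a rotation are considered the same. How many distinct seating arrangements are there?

Fix one person's seat to break rotational symmetry; the remaining 8 people can be arranged in (8)! = 40320 ways.

40320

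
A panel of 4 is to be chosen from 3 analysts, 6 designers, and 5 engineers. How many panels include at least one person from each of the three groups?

495

With no constraint there are C(14,4) = 1001 possible selections.
Selections missing a whole group: no analysts → C(11,4) = 330; no designers → C(8,4) = 70; no engineers → C(9,4) = 126.
Add back selections omitting two groups (i.e. drawn from a single group): C(3,4) + C(6,4) + C(5,4) = 20.
By inclusion–exclusion: 1001 − 526 + 20 = 495.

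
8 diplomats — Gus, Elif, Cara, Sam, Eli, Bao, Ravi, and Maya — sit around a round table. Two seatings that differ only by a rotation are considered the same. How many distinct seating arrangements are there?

5040

Around a circle, 8 distinct people have 8!/8 = (7)! = 5040 rotationally distinct seatings.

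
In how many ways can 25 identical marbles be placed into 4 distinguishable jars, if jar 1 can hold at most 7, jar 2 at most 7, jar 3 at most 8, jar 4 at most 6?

By stars and bars, unrestricted non-negative solutions to x_1+…+x_4 = 25 number C(25+3,3) = 3276.
Subtract solutions that violate a single cap (substitute x_i' = x_i − (cap_i+1)): x_1 ≥ 8 gives C(20,3) = 1140; x_2 ≥ 8 gives C(20,3) = 1140; x_3 ≥ 9 gives C(19,3) = 969; x_4 ≥ 7 gives C(21,3) = 1330. Together 4579.
Add back pairs where two caps are both exceeded: 220 + 165 + 286 + 165 + 286 + 220 = 1342.
Subtract triples: 1 + 10 + 4 + 4 = 19.
By inclusion–exclusion the count is 3276 − 4579 + 1342 − 19 = 20.

20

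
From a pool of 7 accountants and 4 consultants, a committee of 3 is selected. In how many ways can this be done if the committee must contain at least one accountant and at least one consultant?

With no constraint there are C(11,3) = 165 possible selections.
Subtract selections that omit an entire group: no accountants → C(4,3) = 4; no consultants → C(7,3) = 35.
Both groups omitted at once is impossible, so 165 − 39 = 126.

126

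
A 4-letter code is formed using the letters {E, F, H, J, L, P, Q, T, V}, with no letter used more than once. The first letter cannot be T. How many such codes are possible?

The first letter has 9−1 = 8 choices (anything except T).
The remaining 3 letters are filled from the other 8 symbols without repetition: 8 × 7 × 6 = 336.
Total: 8 × 336 = 2688.

2688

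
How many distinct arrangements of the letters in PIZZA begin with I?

12

With the first slot taken by I, it remains to arrange the other 4 letters (PZZA).
Those 4 letters have Z appearing twice, giving (4)!/(2!) = 12.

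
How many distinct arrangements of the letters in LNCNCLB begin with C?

With the first slot taken by C, it remains to arrange the other 6 letters (LNNCLB).
Those 6 letters have L appearing twice and N appearing twice, giving (6)!/(2!·2!) = 180.

180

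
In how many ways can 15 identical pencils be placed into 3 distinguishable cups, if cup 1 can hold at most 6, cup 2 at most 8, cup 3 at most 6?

21

Ignoring the caps, the number of non-negative solutions to x_1+…+x_3 = 15 is C(17,2) = 136.
Subtract solutions that violate a single cap (substitute x_i' = x_i − (cap_i+1)): x_1 ≥ 7 gives C(10,2) = 45; x_2 ≥ 9 gives C(8,2) = 28; x_3 ≥ 7 gives C(10,2) = 45. Together 118.
Add back pairs where two caps are both exceeded: 0 + 3 + 0 = 3.
By inclusion–exclusion the count is 136 − 118 + 3 = 21.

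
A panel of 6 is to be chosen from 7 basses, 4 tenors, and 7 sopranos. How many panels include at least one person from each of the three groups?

With no constraint there are C(18,6) = 18564 possible selections.
Selections missing a whole group: no basses → C(11,6) = 462; no tenors → C(14,6) = 3003; no sopranos → C(11,6) = 462.
Add back selections omitting two groups (i.e. drawn from a single group): C(7,6) + C(4,6) + C(7,6) = 14.
By inclusion–exclusion: 18564 − 3927 + 14 = 14651.

14651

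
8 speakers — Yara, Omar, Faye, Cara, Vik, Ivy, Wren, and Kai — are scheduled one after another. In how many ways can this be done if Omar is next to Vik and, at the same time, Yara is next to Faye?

Treat {Omar,Vik} as one block (2 orders) and {Yara,Faye} as another (2 orders).
That leaves 6 units to arrange: 2 × 2 × 6! = 4 × 720 = 2880.

2880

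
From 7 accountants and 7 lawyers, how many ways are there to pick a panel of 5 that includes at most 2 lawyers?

1001

Split by how many lawyers are chosen (0 through 2).
Sum: C(7,0)·C(7,5) + C(7,1)·C(7,4) + C(7,2)·C(7,3) = 21 + 245 + 735 = 1001.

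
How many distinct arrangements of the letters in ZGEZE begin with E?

12

With the first slot taken by E, it remains to arrange the other 4 letters (ZGZE).
Those 4 letters have Z appearing twice, giving (4)!/(2!) = 12.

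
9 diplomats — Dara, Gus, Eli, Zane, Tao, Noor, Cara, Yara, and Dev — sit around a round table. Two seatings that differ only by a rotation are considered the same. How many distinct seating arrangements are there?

Fix one person's seat to break rotational symmetry; the remaining 8 people can be arranged in (8)! = 40320 ways.

40320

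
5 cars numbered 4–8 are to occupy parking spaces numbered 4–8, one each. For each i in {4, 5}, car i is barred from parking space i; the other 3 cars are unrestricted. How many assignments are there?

Let Aᵢ (for i ∈ {4, 5}) be the placements that put car i in its forbidden parking space. Any j of these fix j positions, leaving (5−j)! ways to fill the rest, and there are C(2,j) ways to pick which j.
By inclusion–exclusion, the number of valid placements is Σ_{j=0}^{2} (−1)^j C(2,j)·(5−j)!.
Computing: 120 − 48 + 6 = 78.

78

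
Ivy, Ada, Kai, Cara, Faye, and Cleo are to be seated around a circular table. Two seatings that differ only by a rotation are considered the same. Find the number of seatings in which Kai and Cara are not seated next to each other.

72

Without the restriction there are (5)! = 120 seatings.
Seatings with Kai beside Cara: treat them as a block with 2 internal orders, giving 2 × (4)! = 48.
Subtracting, 120 − 48 = 72.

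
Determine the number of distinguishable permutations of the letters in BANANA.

60

BANANA has 6 letters with A appearing 3 times and N appearing twice.
So there are 6! / (3!·2!) = 60 distinguishable arrangements.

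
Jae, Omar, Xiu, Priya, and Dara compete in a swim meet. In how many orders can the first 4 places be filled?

There are 5 choices for 1st place, 4 for 2nd, and so on down to 2 for position 4.
That gives 5 × 4 × 3 × 2 = 120.

120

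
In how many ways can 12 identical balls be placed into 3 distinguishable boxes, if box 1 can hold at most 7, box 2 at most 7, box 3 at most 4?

Ignoring the caps, the number of non-negative solutions to x_1+…+x_3 = 12 is C(14,2) = 91.
Subtract solutions that violate a single cap (substitute x_i' = x_i − (cap_i+1)): x_1 ≥ 8 gives C(6,2) = 15; x_2 ≥ 8 gives C(6,2) = 15; x_3 ≥ 5 gives C(9,2) = 36. Together 66.
No two caps can be exceeded simultaneously, so the pair terms are all 0.
By inclusion–exclusion the count is 91 − 66 + 0 = 25.

25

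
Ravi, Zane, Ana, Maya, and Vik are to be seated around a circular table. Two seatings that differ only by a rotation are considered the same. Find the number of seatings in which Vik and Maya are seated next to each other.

Glue Vik and Maya into a block (2 internal orders). Seating 4 units around a circle gives (3)! arrangements.
So 2 × (3)! = 2 × 6 = 12.

12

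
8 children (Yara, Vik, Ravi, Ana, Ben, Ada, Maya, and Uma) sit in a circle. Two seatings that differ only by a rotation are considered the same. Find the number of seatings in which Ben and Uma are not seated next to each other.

3600

All circular seatings of 8 people number (7)! = 5040.
Those with Ben next to Uma: fuse the pair into one unit and seat 7 units around a circle — 2·(6)! = 1440.
Subtracting, 5040 − 1440 = 3600.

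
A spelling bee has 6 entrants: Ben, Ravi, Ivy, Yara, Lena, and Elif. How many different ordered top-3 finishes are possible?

120

This is an ordered selection of 3 from 6: P(6,3).
That gives 6 × 5 × 4 = 120.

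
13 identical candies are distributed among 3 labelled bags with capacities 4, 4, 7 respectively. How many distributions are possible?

6

By stars and bars, unrestricted non-negative solutions to x_1+…+x_3 = 13 number C(13+2,2) = 105.
Subtract solutions that violate a single cap (substitute x_i' = x_i − (cap_i+1)): x_1 ≥ 5 gives C(10,2) = 45; x_2 ≥ 5 gives C(10,2) = 45; x_3 ≥ 8 gives C(7,2) = 21. Together 111.
Add back pairs where two caps are both exceeded: 10 + 1 + 1 = 12.
By inclusion–exclusion the count is 105 − 111 + 12 = 6.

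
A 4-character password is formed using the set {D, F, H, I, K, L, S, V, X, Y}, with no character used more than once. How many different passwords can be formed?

Choose and order 4 of the 10 symbols: the first character has 10 options, the next 9, then 8, 7.
10 × 9 × 8 × 7 = 5040.

5040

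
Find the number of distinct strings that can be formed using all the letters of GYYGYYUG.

280

The 8 letters of GYYGYYUG have repeats: G appearing 3 times and Y appearing 4 times.
Dividing 8! = 40320 by 4!·3! = 144 for the repeated letters gives 280.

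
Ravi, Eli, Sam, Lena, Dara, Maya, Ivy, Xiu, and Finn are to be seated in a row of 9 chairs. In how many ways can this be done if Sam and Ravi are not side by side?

There are 9! = 362880 arrangements in all. If Sam and Ravi are adjacent, merging them into one block gives 2·(8)! = 80640 arrangements.
So 362880 − 80640 = 282240 arrangements keep them apart.

282240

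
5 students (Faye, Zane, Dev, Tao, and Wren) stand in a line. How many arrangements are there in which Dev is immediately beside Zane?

48

Place the 3 others and the Dev-Zane pair as 4 objects in a line; the pair has 2 internal arrangements.
That gives 2 × 4! = 2 × 24 = 48.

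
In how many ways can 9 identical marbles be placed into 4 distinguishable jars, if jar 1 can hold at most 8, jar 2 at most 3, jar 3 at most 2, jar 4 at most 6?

By stars and bars, unrestricted non-negative solutions to x_1+…+x_4 = 9 number C(9+3,3) = 220.
Subtract solutions that violate a single cap (substitute x_i' = x_i − (cap_i+1)): x_1 ≥ 9 gives C(3,3) = 1; x_2 ≥ 4 gives C(8,3) = 56; x_3 ≥ 3 gives C(9,3) = 84; x_4 ≥ 7 gives C(5,3) = 10. Together 151.
Add back pairs where two caps are both exceeded: 0 + 0 + 0 + 10 + 0 + 0 = 10.
By inclusion–exclusion the count is 220 − 151 + 10 = 79.

79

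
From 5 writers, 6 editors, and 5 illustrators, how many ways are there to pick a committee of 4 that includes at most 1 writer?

Split by how many writers are chosen (0 through 1).
Sum: C(5,0)·C(11,4) + C(5,1)·C(11,3) = 330 + 825 = 1155.

1155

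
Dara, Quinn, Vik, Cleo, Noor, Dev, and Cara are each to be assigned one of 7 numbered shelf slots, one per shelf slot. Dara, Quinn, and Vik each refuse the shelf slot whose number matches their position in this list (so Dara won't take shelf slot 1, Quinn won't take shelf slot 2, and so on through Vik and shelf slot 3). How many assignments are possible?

3216

Let Aᵢ (for i ∈ {1, 2, 3}) be the placements that put person i in their forbidden shelf slot. Any j of these fix j positions, leaving (7−j)! ways to fill the rest, and there are C(3,j) ways to pick which j.
By inclusion–exclusion, the number of valid placements is Σ_{j=0}^{3} (−1)^j C(3,j)·(7−j)!.
Computing: 5040 − 2160 + 360 − 24 = 3216.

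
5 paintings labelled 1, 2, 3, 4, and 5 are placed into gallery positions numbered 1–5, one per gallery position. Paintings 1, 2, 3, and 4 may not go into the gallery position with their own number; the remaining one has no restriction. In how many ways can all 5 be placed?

Let Aᵢ (for 1 ≤ i ≤ 4) be the placements that put painting i in its forbidden gallery position. Any j of these fix j positions, leaving (5−j)! ways to fill the rest, and there are C(4,j) ways to pick which j.
By inclusion–exclusion, the number of valid placements is Σ_{j=0}^{4} (−1)^j C(4,j)·(5−j)!.
Computing: 120 − 96 + 36 − 8 + 1 = 53.

53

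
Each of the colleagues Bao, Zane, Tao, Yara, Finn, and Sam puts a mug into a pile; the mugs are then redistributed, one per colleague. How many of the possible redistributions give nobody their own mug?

265

Let Aᵢ be the assignments in which colleague i gets their own mug. We want the size of the complement of A₁∪…∪A_6.
By inclusion–exclusion this is Σ_{j=0}^{6} (−1)^j C(6,j)·(6−j)!.
Computing: 720 − 720 + 360 − 120 + 30 − 6 + 1 = 265.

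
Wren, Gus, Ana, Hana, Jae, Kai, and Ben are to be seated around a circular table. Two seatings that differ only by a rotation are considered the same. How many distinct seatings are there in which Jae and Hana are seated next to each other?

Glue Jae and Hana into a block (2 internal orders). Seating 6 units around a circle gives (5)! arrangements.
So 2 × (5)! = 2 × 120 = 240.

240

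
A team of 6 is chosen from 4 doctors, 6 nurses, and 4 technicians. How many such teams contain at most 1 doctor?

Split by how many doctors are chosen (0 through 1).
Sum: C(4,0)·C(10,6) + C(4,1)·C(10,5) = 210 + 1008 = 1218.

1218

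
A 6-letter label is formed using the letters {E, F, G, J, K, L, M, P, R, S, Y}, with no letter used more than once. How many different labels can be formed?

332640

This is a permutation of 6 out of 11: P(11,6) = 11!/5!.
That product is 11 × 10 × 9 × 8 × 7 × 6 = 332640.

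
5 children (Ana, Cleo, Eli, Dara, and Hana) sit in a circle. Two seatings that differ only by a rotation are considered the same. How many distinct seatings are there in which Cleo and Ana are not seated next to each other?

12

Without the restriction there are (4)! = 24 seatings.
Seatings with Cleo beside Ana: treat them as a block with 2 internal orders, giving 2 × (3)! = 12.
Subtracting, 24 − 12 = 12.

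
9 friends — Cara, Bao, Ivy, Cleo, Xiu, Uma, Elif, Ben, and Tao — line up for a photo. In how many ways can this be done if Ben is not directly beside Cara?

282240

Of the 9! = 362880 arrangements, those with Ben and Cara adjacent number 2 × 8! = 80640 (treat the pair as a block with 2 internal orders).
So 362880 − 80640 = 282240 arrangements keep them apart.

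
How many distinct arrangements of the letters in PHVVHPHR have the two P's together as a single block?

Treat the 2 copies of P as a single block. The multiset to arrange is then {PP, H, H, H, R, V, V}, 7 items in all.
That gives (7)!/(3!·2!) = 420 arrangements.

420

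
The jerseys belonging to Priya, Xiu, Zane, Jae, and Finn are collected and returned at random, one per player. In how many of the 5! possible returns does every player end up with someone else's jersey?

44

Count assignments avoiding every fixed point. For any j of the 5 players fixed to their old jersey, the other 5−j can be arranged in (5−j)! ways.
By inclusion–exclusion this is Σ_{j=0}^{5} (−1)^j C(5,j)·(5−j)!.
Computing: 120 − 120 + 60 − 20 + 5 − 1 = 44.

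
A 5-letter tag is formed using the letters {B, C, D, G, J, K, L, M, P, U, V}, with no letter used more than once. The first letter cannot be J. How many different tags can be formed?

50400

The first letter has 11−1 = 10 choices (anything except J).
The remaining 4 letters are filled from the other 10 symbols without repetition: 10 × 9 × 8 × 7 = 5040.
Total: 10 × 5040 = 50400.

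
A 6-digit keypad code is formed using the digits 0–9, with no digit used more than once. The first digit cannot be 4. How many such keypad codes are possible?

The first digit has 10−1 = 9 choices (anything except 4).
The remaining 5 digits are filled from the other 9 symbols without repetition: 9 × 8 × 7 × 6 × 5 = 15120.
Total: 9 × 15120 = 136080.

136080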